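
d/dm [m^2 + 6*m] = 2*m + 6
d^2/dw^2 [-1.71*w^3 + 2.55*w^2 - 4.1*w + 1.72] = 5.1 - 10.26*w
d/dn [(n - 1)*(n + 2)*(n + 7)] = 3*n^2 + 16*n + 5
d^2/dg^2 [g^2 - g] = 2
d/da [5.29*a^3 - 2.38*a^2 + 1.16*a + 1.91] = 15.87*a^2 - 4.76*a + 1.16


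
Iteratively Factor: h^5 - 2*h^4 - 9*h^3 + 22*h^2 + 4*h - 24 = (h + 1)*(h^4 - 3*h^3 - 6*h^2 + 28*h - 24) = (h - 2)*(h + 1)*(h^3 - h^2 - 8*h + 12) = (h - 2)*(h + 1)*(h + 3)*(h^2 - 4*h + 4) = (h - 2)^2*(h + 1)*(h + 3)*(h - 2)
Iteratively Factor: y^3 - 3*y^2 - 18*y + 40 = (y + 4)*(y^2 - 7*y + 10) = (y - 2)*(y + 4)*(y - 5)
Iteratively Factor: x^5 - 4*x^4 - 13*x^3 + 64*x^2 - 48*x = (x - 3)*(x^4 - x^3 - 16*x^2 + 16*x) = (x - 3)*(x - 1)*(x^3 - 16*x) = (x - 3)*(x - 1)*(x + 4)*(x^2 - 4*x) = x*(x - 3)*(x - 1)*(x + 4)*(x - 4)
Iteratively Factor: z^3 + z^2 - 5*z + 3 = (z - 1)*(z^2 + 2*z - 3) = (z - 1)^2*(z + 3)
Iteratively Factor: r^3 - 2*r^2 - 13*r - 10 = (r + 2)*(r^2 - 4*r - 5) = (r - 5)*(r + 2)*(r + 1)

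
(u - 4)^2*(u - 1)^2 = u^4 - 10*u^3 + 33*u^2 - 40*u + 16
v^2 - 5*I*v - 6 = (v - 3*I)*(v - 2*I)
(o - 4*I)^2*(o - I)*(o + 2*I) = o^4 - 7*I*o^3 - 6*o^2 - 32*I*o - 32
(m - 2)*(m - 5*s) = m^2 - 5*m*s - 2*m + 10*s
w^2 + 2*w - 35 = (w - 5)*(w + 7)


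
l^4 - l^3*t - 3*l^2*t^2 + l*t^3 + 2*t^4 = (l - 2*t)*(l - t)*(l + t)^2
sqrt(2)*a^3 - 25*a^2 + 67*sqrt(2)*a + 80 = (a - 8*sqrt(2))*(a - 5*sqrt(2))*(sqrt(2)*a + 1)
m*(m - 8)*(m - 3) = m^3 - 11*m^2 + 24*m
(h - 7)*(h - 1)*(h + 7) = h^3 - h^2 - 49*h + 49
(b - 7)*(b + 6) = b^2 - b - 42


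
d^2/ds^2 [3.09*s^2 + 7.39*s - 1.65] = 6.18000000000000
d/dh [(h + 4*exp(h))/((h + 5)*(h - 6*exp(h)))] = ((h + 5)*(h - 6*exp(h))*(4*exp(h) + 1) + (h + 5)*(h + 4*exp(h))*(6*exp(h) - 1) - (h - 6*exp(h))*(h + 4*exp(h)))/((h + 5)^2*(h - 6*exp(h))^2)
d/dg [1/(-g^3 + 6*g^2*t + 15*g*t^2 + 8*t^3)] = 3*(g^2 - 4*g*t - 5*t^2)/(-g^3 + 6*g^2*t + 15*g*t^2 + 8*t^3)^2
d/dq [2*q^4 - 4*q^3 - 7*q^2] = 2*q*(4*q^2 - 6*q - 7)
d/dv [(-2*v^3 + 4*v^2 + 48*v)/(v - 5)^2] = 2*(-v^3 + 15*v^2 - 44*v - 120)/(v^3 - 15*v^2 + 75*v - 125)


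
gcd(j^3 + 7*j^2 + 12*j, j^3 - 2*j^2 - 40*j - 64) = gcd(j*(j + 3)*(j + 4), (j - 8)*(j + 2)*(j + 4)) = j + 4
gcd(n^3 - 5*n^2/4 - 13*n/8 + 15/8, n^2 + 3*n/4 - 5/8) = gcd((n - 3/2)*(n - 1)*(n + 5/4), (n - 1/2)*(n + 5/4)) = n + 5/4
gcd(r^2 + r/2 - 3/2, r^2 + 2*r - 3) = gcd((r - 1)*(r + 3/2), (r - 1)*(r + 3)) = r - 1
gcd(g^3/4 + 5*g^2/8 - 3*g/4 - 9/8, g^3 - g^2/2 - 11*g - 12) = 1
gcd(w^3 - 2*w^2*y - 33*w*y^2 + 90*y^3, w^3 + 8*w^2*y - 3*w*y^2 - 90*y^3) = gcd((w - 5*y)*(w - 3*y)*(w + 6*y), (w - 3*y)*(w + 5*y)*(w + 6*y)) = -w^2 - 3*w*y + 18*y^2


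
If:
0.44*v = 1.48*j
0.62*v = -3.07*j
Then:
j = 0.00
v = 0.00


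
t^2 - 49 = (t - 7)*(t + 7)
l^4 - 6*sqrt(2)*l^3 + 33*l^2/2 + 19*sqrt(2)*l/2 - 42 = (l - 7*sqrt(2)/2)*(l - 2*sqrt(2))*(l - 3*sqrt(2)/2)*(l + sqrt(2))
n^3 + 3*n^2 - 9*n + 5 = (n - 1)^2*(n + 5)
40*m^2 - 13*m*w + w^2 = (-8*m + w)*(-5*m + w)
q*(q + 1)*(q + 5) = q^3 + 6*q^2 + 5*q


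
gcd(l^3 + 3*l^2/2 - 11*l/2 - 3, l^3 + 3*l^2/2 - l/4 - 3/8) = l + 1/2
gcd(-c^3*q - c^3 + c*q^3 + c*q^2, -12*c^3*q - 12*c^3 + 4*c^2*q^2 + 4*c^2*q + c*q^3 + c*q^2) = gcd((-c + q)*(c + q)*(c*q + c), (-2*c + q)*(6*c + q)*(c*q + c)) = c*q + c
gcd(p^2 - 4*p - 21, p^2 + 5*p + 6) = p + 3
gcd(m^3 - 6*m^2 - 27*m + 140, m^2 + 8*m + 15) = m + 5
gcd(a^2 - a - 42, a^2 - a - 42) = a^2 - a - 42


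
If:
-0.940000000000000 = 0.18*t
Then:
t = -5.22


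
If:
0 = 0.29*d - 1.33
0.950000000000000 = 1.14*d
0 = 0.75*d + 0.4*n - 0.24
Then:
No Solution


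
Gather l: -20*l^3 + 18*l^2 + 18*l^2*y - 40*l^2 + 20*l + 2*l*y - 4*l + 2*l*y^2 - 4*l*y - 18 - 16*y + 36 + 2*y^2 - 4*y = -20*l^3 + l^2*(18*y - 22) + l*(2*y^2 - 2*y + 16) + 2*y^2 - 20*y + 18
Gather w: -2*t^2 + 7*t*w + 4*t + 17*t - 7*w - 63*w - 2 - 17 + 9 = -2*t^2 + 21*t + w*(7*t - 70) - 10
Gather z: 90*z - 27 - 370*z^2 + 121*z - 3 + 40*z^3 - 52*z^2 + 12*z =40*z^3 - 422*z^2 + 223*z - 30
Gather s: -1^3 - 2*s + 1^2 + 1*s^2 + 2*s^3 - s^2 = 2*s^3 - 2*s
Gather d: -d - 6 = -d - 6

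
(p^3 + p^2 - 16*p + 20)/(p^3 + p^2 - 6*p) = (p^2 + 3*p - 10)/(p*(p + 3))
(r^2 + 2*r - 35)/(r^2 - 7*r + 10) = (r + 7)/(r - 2)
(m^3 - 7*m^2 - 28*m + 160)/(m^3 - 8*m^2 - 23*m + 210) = (m^2 - 12*m + 32)/(m^2 - 13*m + 42)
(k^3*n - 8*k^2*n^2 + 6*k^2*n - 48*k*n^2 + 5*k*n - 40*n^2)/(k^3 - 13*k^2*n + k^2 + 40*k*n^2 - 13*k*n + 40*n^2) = n*(k + 5)/(k - 5*n)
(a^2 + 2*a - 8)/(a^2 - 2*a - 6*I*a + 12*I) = (a + 4)/(a - 6*I)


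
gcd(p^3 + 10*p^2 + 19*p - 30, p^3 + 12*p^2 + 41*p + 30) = p^2 + 11*p + 30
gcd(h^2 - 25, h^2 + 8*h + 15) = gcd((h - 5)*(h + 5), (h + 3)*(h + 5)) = h + 5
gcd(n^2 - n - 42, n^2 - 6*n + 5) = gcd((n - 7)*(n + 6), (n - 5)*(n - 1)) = 1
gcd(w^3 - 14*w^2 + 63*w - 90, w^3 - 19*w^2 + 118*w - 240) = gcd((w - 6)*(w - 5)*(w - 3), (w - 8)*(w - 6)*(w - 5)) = w^2 - 11*w + 30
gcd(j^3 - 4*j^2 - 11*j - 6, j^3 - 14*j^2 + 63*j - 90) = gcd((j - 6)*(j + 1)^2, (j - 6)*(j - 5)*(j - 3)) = j - 6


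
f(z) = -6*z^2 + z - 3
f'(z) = 1 - 12*z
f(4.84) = -138.71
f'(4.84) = -57.08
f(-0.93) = -9.12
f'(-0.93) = 12.16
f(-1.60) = -19.96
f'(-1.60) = 20.20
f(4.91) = -142.74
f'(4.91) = -57.92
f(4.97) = -146.24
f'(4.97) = -58.64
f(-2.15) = -32.88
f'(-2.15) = 26.80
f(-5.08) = -162.92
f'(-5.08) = 61.96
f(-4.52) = -130.10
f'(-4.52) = 55.24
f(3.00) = -54.00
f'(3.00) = -35.00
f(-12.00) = -879.00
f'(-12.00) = 145.00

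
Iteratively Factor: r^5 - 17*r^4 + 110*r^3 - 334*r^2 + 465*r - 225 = (r - 3)*(r^4 - 14*r^3 + 68*r^2 - 130*r + 75) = (r - 5)*(r - 3)*(r^3 - 9*r^2 + 23*r - 15) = (r - 5)^2*(r - 3)*(r^2 - 4*r + 3) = (r - 5)^2*(r - 3)^2*(r - 1)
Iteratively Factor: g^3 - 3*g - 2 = (g + 1)*(g^2 - g - 2) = (g + 1)^2*(g - 2)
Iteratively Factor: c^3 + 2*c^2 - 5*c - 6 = (c + 3)*(c^2 - c - 2) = (c + 1)*(c + 3)*(c - 2)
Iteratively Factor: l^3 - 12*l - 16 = (l - 4)*(l^2 + 4*l + 4) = (l - 4)*(l + 2)*(l + 2)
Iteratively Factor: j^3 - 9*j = (j - 3)*(j^2 + 3*j) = j*(j - 3)*(j + 3)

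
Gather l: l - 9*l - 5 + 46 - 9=32 - 8*l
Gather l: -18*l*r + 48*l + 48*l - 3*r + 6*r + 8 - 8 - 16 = l*(96 - 18*r) + 3*r - 16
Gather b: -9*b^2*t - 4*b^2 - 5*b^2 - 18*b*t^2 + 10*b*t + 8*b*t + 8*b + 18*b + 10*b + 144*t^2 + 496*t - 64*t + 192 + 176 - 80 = b^2*(-9*t - 9) + b*(-18*t^2 + 18*t + 36) + 144*t^2 + 432*t + 288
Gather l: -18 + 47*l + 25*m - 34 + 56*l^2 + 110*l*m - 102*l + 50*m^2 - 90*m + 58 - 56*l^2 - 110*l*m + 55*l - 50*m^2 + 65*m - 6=0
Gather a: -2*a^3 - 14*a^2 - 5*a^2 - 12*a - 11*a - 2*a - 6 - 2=-2*a^3 - 19*a^2 - 25*a - 8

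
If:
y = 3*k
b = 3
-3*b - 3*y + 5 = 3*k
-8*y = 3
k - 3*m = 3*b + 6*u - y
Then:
No Solution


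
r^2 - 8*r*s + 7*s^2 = (r - 7*s)*(r - s)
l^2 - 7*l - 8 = (l - 8)*(l + 1)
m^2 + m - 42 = (m - 6)*(m + 7)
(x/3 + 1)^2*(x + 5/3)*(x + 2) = x^4/9 + 29*x^3/27 + 103*x^2/27 + 53*x/9 + 10/3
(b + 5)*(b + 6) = b^2 + 11*b + 30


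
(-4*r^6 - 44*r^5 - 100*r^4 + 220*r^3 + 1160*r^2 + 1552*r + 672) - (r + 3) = -4*r^6 - 44*r^5 - 100*r^4 + 220*r^3 + 1160*r^2 + 1551*r + 669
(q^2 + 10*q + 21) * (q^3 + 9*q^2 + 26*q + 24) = q^5 + 19*q^4 + 137*q^3 + 473*q^2 + 786*q + 504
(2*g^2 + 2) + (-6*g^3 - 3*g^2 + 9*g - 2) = -6*g^3 - g^2 + 9*g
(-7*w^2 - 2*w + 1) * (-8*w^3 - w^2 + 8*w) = 56*w^5 + 23*w^4 - 62*w^3 - 17*w^2 + 8*w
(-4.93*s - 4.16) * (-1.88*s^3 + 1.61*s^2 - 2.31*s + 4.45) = 9.2684*s^4 - 0.1165*s^3 + 4.6907*s^2 - 12.3289*s - 18.512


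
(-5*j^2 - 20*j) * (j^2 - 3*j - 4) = -5*j^4 - 5*j^3 + 80*j^2 + 80*j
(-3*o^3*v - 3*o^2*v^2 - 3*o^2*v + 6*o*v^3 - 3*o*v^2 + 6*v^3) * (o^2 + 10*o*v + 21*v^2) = -3*o^5*v - 33*o^4*v^2 - 3*o^4*v - 87*o^3*v^3 - 33*o^3*v^2 - 3*o^2*v^4 - 87*o^2*v^3 + 126*o*v^5 - 3*o*v^4 + 126*v^5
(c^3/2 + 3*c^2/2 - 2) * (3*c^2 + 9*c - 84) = 3*c^5/2 + 9*c^4 - 57*c^3/2 - 132*c^2 - 18*c + 168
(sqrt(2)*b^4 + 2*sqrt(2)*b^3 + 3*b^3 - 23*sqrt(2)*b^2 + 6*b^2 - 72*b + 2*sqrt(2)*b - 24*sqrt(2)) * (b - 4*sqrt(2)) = sqrt(2)*b^5 - 5*b^4 + 2*sqrt(2)*b^4 - 35*sqrt(2)*b^3 - 10*b^3 - 22*sqrt(2)*b^2 + 112*b^2 - 16*b + 264*sqrt(2)*b + 192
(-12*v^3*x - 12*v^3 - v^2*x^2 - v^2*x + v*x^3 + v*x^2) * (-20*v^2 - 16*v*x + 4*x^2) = 240*v^5*x + 240*v^5 + 212*v^4*x^2 + 212*v^4*x - 52*v^3*x^3 - 52*v^3*x^2 - 20*v^2*x^4 - 20*v^2*x^3 + 4*v*x^5 + 4*v*x^4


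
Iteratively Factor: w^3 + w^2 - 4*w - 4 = (w + 1)*(w^2 - 4) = (w - 2)*(w + 1)*(w + 2)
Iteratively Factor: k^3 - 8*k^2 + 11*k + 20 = (k + 1)*(k^2 - 9*k + 20) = (k - 4)*(k + 1)*(k - 5)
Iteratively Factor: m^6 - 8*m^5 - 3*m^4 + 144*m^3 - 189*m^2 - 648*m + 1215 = (m - 5)*(m^5 - 3*m^4 - 18*m^3 + 54*m^2 + 81*m - 243) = (m - 5)*(m - 3)*(m^4 - 18*m^2 + 81) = (m - 5)*(m - 3)^2*(m^3 + 3*m^2 - 9*m - 27) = (m - 5)*(m - 3)^2*(m + 3)*(m^2 - 9) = (m - 5)*(m - 3)^3*(m + 3)*(m + 3)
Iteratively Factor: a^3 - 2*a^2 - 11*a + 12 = (a - 4)*(a^2 + 2*a - 3) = (a - 4)*(a + 3)*(a - 1)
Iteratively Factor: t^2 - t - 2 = (t + 1)*(t - 2)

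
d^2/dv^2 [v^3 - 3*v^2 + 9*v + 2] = 6*v - 6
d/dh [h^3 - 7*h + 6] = 3*h^2 - 7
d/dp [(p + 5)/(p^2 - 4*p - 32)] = (p^2 - 4*p - 2*(p - 2)*(p + 5) - 32)/(-p^2 + 4*p + 32)^2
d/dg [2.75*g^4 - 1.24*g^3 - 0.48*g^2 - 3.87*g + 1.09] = 11.0*g^3 - 3.72*g^2 - 0.96*g - 3.87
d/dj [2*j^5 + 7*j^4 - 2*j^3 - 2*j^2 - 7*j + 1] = 10*j^4 + 28*j^3 - 6*j^2 - 4*j - 7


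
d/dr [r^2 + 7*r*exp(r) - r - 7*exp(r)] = 7*r*exp(r) + 2*r - 1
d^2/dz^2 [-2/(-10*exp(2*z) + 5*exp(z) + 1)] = 10*((1 - 8*exp(z))*(-10*exp(2*z) + 5*exp(z) + 1) - 10*(4*exp(z) - 1)^2*exp(z))*exp(z)/(-10*exp(2*z) + 5*exp(z) + 1)^3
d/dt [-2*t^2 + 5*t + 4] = 5 - 4*t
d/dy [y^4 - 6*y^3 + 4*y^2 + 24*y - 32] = 4*y^3 - 18*y^2 + 8*y + 24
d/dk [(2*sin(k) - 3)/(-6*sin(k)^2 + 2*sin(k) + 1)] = 4*(3*sin(k)^2 - 9*sin(k) + 2)*cos(k)/(6*sin(k)^2 - 2*sin(k) - 1)^2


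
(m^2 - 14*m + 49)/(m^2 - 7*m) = (m - 7)/m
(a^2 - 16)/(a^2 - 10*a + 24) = (a + 4)/(a - 6)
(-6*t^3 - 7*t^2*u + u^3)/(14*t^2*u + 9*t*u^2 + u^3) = (-3*t^2 - 2*t*u + u^2)/(u*(7*t + u))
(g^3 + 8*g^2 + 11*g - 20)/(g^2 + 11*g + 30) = (g^2 + 3*g - 4)/(g + 6)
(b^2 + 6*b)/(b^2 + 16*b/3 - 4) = 3*b/(3*b - 2)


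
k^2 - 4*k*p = k*(k - 4*p)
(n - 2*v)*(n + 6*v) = n^2 + 4*n*v - 12*v^2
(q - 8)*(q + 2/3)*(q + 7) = q^3 - q^2/3 - 170*q/3 - 112/3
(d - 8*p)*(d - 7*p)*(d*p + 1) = d^3*p - 15*d^2*p^2 + d^2 + 56*d*p^3 - 15*d*p + 56*p^2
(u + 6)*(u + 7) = u^2 + 13*u + 42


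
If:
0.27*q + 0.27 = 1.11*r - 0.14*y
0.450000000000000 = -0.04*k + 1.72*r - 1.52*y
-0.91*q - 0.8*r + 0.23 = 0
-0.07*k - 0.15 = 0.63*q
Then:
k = -2.38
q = 0.03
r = 0.26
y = 0.06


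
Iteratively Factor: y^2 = (y)*(y)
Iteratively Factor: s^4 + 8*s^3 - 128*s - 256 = (s + 4)*(s^3 + 4*s^2 - 16*s - 64) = (s - 4)*(s + 4)*(s^2 + 8*s + 16) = (s - 4)*(s + 4)^2*(s + 4)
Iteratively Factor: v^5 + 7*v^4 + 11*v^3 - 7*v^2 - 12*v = (v)*(v^4 + 7*v^3 + 11*v^2 - 7*v - 12) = v*(v + 4)*(v^3 + 3*v^2 - v - 3) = v*(v - 1)*(v + 4)*(v^2 + 4*v + 3) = v*(v - 1)*(v + 1)*(v + 4)*(v + 3)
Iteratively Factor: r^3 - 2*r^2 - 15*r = (r + 3)*(r^2 - 5*r) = (r - 5)*(r + 3)*(r)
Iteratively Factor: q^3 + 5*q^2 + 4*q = (q + 4)*(q^2 + q) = q*(q + 4)*(q + 1)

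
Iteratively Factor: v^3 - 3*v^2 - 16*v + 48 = (v - 4)*(v^2 + v - 12) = (v - 4)*(v - 3)*(v + 4)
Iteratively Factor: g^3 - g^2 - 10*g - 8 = (g - 4)*(g^2 + 3*g + 2) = (g - 4)*(g + 2)*(g + 1)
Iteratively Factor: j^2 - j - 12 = (j - 4)*(j + 3)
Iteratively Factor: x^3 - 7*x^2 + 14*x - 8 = (x - 2)*(x^2 - 5*x + 4) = (x - 4)*(x - 2)*(x - 1)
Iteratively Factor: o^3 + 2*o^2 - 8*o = (o + 4)*(o^2 - 2*o) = o*(o + 4)*(o - 2)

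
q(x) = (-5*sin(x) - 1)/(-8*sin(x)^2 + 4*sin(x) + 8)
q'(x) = (16*sin(x)*cos(x) - 4*cos(x))*(-5*sin(x) - 1)/(-8*sin(x)^2 + 4*sin(x) + 8)^2 - 5*cos(x)/(-8*sin(x)^2 + 4*sin(x) + 8) = (-4*sin(x) + 5*cos(2*x) - 14)*cos(x)/(4*(sin(x) + cos(2*x) + 1)^2)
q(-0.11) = -0.06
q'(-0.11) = -0.62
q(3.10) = -0.15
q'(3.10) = 0.55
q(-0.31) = 0.09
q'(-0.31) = -0.91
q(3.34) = -0.00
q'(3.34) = 0.71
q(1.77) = -1.39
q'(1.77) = 0.99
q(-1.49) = -1.01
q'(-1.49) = -0.31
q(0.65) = -0.54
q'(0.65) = -0.86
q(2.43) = -0.59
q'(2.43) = 0.93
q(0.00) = -0.12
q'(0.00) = -0.56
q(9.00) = -0.37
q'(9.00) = 0.65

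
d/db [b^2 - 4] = 2*b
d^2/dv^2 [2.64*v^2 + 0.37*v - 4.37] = 5.28000000000000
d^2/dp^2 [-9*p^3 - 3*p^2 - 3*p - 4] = -54*p - 6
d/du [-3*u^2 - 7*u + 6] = -6*u - 7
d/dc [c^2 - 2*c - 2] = 2*c - 2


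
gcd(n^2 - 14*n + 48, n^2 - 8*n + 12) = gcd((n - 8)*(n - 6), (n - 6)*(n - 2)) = n - 6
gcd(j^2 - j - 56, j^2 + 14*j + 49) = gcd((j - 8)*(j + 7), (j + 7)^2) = j + 7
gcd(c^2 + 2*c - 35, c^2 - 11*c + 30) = c - 5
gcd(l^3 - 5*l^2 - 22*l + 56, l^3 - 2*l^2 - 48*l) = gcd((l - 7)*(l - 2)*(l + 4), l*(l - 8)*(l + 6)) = 1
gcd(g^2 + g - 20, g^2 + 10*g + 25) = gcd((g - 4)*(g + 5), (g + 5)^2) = g + 5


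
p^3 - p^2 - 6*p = p*(p - 3)*(p + 2)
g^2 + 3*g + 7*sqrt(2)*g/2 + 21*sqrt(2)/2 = (g + 3)*(g + 7*sqrt(2)/2)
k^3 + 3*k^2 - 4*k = k*(k - 1)*(k + 4)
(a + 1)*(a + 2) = a^2 + 3*a + 2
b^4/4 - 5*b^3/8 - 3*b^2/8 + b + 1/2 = (b/4 + 1/4)*(b - 2)^2*(b + 1/2)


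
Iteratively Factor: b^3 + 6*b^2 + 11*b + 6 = (b + 2)*(b^2 + 4*b + 3) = (b + 2)*(b + 3)*(b + 1)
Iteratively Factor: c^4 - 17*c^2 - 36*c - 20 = (c + 2)*(c^3 - 2*c^2 - 13*c - 10) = (c - 5)*(c + 2)*(c^2 + 3*c + 2) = (c - 5)*(c + 2)^2*(c + 1)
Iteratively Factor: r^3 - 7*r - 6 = (r - 3)*(r^2 + 3*r + 2) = (r - 3)*(r + 2)*(r + 1)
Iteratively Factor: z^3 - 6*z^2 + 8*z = (z - 2)*(z^2 - 4*z) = z*(z - 2)*(z - 4)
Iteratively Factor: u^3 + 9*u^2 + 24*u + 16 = (u + 4)*(u^2 + 5*u + 4) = (u + 4)^2*(u + 1)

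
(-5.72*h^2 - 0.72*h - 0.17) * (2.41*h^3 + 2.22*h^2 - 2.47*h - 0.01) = -13.7852*h^5 - 14.4336*h^4 + 12.1203*h^3 + 1.4582*h^2 + 0.4271*h + 0.0017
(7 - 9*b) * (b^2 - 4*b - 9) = -9*b^3 + 43*b^2 + 53*b - 63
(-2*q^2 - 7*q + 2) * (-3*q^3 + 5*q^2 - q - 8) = 6*q^5 + 11*q^4 - 39*q^3 + 33*q^2 + 54*q - 16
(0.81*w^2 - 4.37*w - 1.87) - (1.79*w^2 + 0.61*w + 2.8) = -0.98*w^2 - 4.98*w - 4.67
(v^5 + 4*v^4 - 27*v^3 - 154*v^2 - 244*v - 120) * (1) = v^5 + 4*v^4 - 27*v^3 - 154*v^2 - 244*v - 120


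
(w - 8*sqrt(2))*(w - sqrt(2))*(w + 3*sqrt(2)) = w^3 - 6*sqrt(2)*w^2 - 38*w + 48*sqrt(2)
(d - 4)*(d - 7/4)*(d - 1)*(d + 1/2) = d^4 - 25*d^3/4 + 75*d^2/8 - 5*d/8 - 7/2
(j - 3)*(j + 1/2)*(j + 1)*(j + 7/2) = j^4 + 2*j^3 - 37*j^2/4 - 31*j/2 - 21/4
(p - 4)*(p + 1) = p^2 - 3*p - 4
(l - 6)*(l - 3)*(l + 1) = l^3 - 8*l^2 + 9*l + 18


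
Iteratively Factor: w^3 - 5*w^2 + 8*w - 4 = (w - 2)*(w^2 - 3*w + 2) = (w - 2)*(w - 1)*(w - 2)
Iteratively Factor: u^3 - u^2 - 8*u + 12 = (u - 2)*(u^2 + u - 6) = (u - 2)*(u + 3)*(u - 2)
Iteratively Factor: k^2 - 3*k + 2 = (k - 2)*(k - 1)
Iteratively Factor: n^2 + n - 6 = (n - 2)*(n + 3)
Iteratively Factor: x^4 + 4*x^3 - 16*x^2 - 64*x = (x - 4)*(x^3 + 8*x^2 + 16*x) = x*(x - 4)*(x^2 + 8*x + 16) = x*(x - 4)*(x + 4)*(x + 4)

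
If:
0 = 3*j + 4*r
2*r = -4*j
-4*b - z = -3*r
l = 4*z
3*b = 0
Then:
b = 0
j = 0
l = 0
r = 0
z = 0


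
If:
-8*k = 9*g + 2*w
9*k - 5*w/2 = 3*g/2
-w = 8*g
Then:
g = 0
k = 0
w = 0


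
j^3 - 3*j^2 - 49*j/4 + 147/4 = (j - 7/2)*(j - 3)*(j + 7/2)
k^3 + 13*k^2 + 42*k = k*(k + 6)*(k + 7)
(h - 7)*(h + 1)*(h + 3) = h^3 - 3*h^2 - 25*h - 21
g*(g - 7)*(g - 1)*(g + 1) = g^4 - 7*g^3 - g^2 + 7*g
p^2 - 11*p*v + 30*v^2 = (p - 6*v)*(p - 5*v)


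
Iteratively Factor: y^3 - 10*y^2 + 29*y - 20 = (y - 5)*(y^2 - 5*y + 4) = (y - 5)*(y - 1)*(y - 4)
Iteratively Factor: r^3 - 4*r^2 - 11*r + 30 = (r - 2)*(r^2 - 2*r - 15) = (r - 2)*(r + 3)*(r - 5)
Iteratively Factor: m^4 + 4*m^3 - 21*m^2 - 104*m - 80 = (m - 5)*(m^3 + 9*m^2 + 24*m + 16) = (m - 5)*(m + 4)*(m^2 + 5*m + 4) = (m - 5)*(m + 1)*(m + 4)*(m + 4)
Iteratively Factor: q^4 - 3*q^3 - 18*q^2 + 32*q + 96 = (q + 3)*(q^3 - 6*q^2 + 32) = (q - 4)*(q + 3)*(q^2 - 2*q - 8) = (q - 4)^2*(q + 3)*(q + 2)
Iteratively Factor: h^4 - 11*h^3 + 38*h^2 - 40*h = (h - 2)*(h^3 - 9*h^2 + 20*h) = (h - 5)*(h - 2)*(h^2 - 4*h) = h*(h - 5)*(h - 2)*(h - 4)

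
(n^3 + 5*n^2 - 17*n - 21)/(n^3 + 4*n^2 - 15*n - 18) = (n + 7)/(n + 6)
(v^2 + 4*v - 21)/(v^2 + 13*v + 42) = (v - 3)/(v + 6)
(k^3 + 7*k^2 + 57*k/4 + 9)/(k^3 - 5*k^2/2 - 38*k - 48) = (k + 3/2)/(k - 8)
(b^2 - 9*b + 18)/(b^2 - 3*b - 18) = (b - 3)/(b + 3)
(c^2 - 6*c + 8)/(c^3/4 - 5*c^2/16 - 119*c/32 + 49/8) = 32*(c^2 - 6*c + 8)/(8*c^3 - 10*c^2 - 119*c + 196)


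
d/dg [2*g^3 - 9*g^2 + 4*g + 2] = 6*g^2 - 18*g + 4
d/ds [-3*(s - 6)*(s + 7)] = -6*s - 3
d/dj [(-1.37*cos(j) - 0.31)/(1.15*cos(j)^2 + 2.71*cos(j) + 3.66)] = (-1.5755*cos(j)^2 - 0.713*cos(j) + 4.1741)*sin(j)/(1.3225*cos(j)^4 + 6.233*cos(j)^3 + 15.7621*cos(j)^2 + 19.8372*cos(j) + 13.3956)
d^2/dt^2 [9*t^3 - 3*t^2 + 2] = 54*t - 6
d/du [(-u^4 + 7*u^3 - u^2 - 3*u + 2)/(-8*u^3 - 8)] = (u^6 - u^4 - 2*u^3 - 15*u^2 + 2*u + 3)/(8*(u^6 + 2*u^3 + 1))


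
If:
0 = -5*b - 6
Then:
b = -6/5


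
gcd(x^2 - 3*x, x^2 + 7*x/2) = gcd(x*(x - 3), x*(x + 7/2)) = x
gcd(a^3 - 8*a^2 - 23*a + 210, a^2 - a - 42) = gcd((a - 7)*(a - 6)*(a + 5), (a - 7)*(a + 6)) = a - 7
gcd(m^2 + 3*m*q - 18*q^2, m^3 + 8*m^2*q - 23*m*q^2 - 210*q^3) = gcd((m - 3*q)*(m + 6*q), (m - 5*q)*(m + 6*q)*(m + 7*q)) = m + 6*q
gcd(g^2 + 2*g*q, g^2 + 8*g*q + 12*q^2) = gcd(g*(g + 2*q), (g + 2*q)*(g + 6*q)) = g + 2*q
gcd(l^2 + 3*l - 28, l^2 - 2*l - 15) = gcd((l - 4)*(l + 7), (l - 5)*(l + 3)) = 1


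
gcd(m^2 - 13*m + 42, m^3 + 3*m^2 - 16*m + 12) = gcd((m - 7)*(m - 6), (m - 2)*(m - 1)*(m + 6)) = 1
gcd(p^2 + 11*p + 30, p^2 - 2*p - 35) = p + 5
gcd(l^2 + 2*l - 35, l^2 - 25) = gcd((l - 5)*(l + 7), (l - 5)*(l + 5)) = l - 5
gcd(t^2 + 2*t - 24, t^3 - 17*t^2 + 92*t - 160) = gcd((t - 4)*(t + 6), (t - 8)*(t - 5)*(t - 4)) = t - 4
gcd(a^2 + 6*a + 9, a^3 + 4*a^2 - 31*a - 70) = 1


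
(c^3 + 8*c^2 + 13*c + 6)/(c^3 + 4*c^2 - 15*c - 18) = (c + 1)/(c - 3)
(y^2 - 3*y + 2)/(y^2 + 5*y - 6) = (y - 2)/(y + 6)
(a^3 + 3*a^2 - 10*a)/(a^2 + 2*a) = (a^2 + 3*a - 10)/(a + 2)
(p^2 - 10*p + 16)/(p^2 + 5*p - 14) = (p - 8)/(p + 7)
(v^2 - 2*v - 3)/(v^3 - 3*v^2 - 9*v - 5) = (v - 3)/(v^2 - 4*v - 5)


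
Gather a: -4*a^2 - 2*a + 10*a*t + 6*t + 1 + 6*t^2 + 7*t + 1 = -4*a^2 + a*(10*t - 2) + 6*t^2 + 13*t + 2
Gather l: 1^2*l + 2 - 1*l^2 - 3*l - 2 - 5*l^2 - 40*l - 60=-6*l^2 - 42*l - 60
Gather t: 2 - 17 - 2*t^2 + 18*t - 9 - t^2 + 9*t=-3*t^2 + 27*t - 24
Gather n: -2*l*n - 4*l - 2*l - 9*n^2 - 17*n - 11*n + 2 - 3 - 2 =-6*l - 9*n^2 + n*(-2*l - 28) - 3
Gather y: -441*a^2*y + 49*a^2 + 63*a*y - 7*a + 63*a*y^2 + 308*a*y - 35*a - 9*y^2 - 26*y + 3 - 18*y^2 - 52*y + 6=49*a^2 - 42*a + y^2*(63*a - 27) + y*(-441*a^2 + 371*a - 78) + 9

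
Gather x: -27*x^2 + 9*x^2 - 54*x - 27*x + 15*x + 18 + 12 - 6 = -18*x^2 - 66*x + 24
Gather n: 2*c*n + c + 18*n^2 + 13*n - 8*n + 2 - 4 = c + 18*n^2 + n*(2*c + 5) - 2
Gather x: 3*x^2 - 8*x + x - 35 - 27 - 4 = 3*x^2 - 7*x - 66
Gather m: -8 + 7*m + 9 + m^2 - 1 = m^2 + 7*m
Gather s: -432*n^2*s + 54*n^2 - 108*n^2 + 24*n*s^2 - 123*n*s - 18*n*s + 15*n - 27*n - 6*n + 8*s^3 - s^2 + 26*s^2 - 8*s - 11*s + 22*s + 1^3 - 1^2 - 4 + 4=-54*n^2 - 18*n + 8*s^3 + s^2*(24*n + 25) + s*(-432*n^2 - 141*n + 3)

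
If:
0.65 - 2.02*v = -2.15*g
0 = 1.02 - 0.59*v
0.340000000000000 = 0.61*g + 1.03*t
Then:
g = 1.32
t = -0.45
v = 1.73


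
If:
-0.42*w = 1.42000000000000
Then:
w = -3.38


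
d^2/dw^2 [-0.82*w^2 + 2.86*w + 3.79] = -1.64000000000000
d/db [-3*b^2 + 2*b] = 2 - 6*b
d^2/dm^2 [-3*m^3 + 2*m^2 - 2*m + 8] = 4 - 18*m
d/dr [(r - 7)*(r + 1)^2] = (r + 1)*(3*r - 13)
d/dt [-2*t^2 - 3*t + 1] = -4*t - 3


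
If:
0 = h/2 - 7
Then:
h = 14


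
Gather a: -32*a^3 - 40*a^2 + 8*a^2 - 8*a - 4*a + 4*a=-32*a^3 - 32*a^2 - 8*a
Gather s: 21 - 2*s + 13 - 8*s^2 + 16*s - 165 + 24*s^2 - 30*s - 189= 16*s^2 - 16*s - 320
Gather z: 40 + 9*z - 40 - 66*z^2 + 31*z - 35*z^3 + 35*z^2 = -35*z^3 - 31*z^2 + 40*z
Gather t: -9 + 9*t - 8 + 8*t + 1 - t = 16*t - 16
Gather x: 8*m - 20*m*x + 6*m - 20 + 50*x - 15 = 14*m + x*(50 - 20*m) - 35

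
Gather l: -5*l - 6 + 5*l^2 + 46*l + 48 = 5*l^2 + 41*l + 42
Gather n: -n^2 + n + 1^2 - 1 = -n^2 + n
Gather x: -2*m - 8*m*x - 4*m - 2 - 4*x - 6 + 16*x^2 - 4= -6*m + 16*x^2 + x*(-8*m - 4) - 12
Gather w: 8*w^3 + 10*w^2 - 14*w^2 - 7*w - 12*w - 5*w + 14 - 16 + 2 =8*w^3 - 4*w^2 - 24*w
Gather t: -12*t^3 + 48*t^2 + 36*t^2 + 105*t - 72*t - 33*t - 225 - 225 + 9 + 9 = -12*t^3 + 84*t^2 - 432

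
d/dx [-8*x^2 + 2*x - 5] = 2 - 16*x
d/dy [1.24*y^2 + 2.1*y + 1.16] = 2.48*y + 2.1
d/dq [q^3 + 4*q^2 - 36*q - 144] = 3*q^2 + 8*q - 36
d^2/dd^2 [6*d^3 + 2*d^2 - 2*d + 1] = 36*d + 4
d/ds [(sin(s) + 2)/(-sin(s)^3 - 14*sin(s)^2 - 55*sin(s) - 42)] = 2*(sin(s)^3 + 10*sin(s)^2 + 28*sin(s) + 34)*cos(s)/(sin(s)^3 + 14*sin(s)^2 + 55*sin(s) + 42)^2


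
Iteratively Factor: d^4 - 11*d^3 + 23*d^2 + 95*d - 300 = (d + 3)*(d^3 - 14*d^2 + 65*d - 100) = (d - 5)*(d + 3)*(d^2 - 9*d + 20) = (d - 5)^2*(d + 3)*(d - 4)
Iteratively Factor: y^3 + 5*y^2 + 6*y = (y)*(y^2 + 5*y + 6) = y*(y + 3)*(y + 2)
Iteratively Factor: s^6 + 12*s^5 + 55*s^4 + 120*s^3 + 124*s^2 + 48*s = (s + 1)*(s^5 + 11*s^4 + 44*s^3 + 76*s^2 + 48*s) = (s + 1)*(s + 2)*(s^4 + 9*s^3 + 26*s^2 + 24*s) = (s + 1)*(s + 2)*(s + 4)*(s^3 + 5*s^2 + 6*s) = (s + 1)*(s + 2)^2*(s + 4)*(s^2 + 3*s) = s*(s + 1)*(s + 2)^2*(s + 4)*(s + 3)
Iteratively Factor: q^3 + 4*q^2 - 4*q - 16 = (q - 2)*(q^2 + 6*q + 8) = (q - 2)*(q + 2)*(q + 4)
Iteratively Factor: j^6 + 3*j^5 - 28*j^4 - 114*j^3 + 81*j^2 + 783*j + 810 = (j + 3)*(j^5 - 28*j^3 - 30*j^2 + 171*j + 270) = (j + 3)^2*(j^4 - 3*j^3 - 19*j^2 + 27*j + 90) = (j + 2)*(j + 3)^2*(j^3 - 5*j^2 - 9*j + 45) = (j + 2)*(j + 3)^3*(j^2 - 8*j + 15) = (j - 5)*(j + 2)*(j + 3)^3*(j - 3)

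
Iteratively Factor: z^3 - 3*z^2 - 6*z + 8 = (z + 2)*(z^2 - 5*z + 4) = (z - 4)*(z + 2)*(z - 1)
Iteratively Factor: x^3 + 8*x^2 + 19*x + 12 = (x + 1)*(x^2 + 7*x + 12) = (x + 1)*(x + 3)*(x + 4)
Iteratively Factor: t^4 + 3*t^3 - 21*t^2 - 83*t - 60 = (t + 1)*(t^3 + 2*t^2 - 23*t - 60) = (t + 1)*(t + 4)*(t^2 - 2*t - 15) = (t + 1)*(t + 3)*(t + 4)*(t - 5)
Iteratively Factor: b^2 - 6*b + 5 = (b - 5)*(b - 1)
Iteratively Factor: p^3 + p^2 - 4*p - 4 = (p + 1)*(p^2 - 4) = (p - 2)*(p + 1)*(p + 2)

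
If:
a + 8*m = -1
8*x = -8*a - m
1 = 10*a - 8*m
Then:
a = 0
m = -1/8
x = 1/64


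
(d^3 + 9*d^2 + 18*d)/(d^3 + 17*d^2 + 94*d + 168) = d*(d + 3)/(d^2 + 11*d + 28)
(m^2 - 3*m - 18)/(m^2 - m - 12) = (m - 6)/(m - 4)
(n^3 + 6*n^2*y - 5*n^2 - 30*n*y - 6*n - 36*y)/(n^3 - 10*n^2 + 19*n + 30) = (n + 6*y)/(n - 5)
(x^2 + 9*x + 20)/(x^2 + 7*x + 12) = (x + 5)/(x + 3)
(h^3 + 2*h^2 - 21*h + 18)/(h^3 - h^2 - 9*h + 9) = (h + 6)/(h + 3)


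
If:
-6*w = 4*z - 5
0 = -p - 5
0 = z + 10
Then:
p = -5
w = 15/2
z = -10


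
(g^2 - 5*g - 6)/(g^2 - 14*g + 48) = (g + 1)/(g - 8)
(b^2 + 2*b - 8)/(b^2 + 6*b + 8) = (b - 2)/(b + 2)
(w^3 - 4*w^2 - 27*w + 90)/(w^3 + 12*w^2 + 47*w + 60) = (w^2 - 9*w + 18)/(w^2 + 7*w + 12)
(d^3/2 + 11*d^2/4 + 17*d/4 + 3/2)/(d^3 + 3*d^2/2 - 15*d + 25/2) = (2*d^3 + 11*d^2 + 17*d + 6)/(2*(2*d^3 + 3*d^2 - 30*d + 25))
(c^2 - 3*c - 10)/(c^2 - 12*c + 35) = (c + 2)/(c - 7)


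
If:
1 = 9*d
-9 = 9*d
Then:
No Solution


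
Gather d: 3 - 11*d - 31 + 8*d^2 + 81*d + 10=8*d^2 + 70*d - 18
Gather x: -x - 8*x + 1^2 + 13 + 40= 54 - 9*x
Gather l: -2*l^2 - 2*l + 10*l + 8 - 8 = -2*l^2 + 8*l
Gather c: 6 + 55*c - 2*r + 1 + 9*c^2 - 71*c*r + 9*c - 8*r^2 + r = 9*c^2 + c*(64 - 71*r) - 8*r^2 - r + 7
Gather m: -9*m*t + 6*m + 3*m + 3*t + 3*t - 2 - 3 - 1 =m*(9 - 9*t) + 6*t - 6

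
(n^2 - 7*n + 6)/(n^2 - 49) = (n^2 - 7*n + 6)/(n^2 - 49)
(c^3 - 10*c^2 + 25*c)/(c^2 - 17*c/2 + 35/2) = 2*c*(c - 5)/(2*c - 7)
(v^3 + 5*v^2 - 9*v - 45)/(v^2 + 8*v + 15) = v - 3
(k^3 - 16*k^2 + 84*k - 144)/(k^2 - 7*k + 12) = (k^2 - 12*k + 36)/(k - 3)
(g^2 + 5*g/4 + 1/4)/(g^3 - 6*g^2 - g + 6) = (g + 1/4)/(g^2 - 7*g + 6)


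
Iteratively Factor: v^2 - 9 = (v - 3)*(v + 3)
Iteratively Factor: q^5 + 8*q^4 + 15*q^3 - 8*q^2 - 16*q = (q)*(q^4 + 8*q^3 + 15*q^2 - 8*q - 16) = q*(q - 1)*(q^3 + 9*q^2 + 24*q + 16) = q*(q - 1)*(q + 4)*(q^2 + 5*q + 4) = q*(q - 1)*(q + 4)^2*(q + 1)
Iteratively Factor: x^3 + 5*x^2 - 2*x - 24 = (x + 4)*(x^2 + x - 6) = (x + 3)*(x + 4)*(x - 2)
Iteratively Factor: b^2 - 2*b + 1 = (b - 1)*(b - 1)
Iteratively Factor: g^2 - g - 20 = (g - 5)*(g + 4)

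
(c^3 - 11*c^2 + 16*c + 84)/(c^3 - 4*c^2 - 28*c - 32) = (c^2 - 13*c + 42)/(c^2 - 6*c - 16)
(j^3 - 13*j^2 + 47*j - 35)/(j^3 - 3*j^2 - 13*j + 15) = (j - 7)/(j + 3)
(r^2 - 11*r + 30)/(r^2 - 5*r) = (r - 6)/r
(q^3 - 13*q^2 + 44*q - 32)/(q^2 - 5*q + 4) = q - 8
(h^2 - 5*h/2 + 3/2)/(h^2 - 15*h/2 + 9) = (h - 1)/(h - 6)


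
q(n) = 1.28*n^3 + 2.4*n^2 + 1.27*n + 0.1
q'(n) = 3.84*n^2 + 4.8*n + 1.27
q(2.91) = 55.66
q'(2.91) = 47.76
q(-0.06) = 0.03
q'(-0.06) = 1.00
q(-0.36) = -0.11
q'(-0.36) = 0.04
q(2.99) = 59.57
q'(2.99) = 49.95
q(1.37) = 9.64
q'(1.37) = 15.05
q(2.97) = 58.58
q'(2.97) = 49.40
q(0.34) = 0.86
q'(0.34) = 3.35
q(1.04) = 5.46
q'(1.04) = 10.42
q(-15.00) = -3798.95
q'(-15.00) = 793.27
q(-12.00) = -1881.38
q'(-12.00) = 496.63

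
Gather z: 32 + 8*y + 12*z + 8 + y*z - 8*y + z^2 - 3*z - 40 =z^2 + z*(y + 9)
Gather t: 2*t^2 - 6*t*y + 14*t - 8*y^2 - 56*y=2*t^2 + t*(14 - 6*y) - 8*y^2 - 56*y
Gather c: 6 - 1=5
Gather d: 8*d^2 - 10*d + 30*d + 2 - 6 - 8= 8*d^2 + 20*d - 12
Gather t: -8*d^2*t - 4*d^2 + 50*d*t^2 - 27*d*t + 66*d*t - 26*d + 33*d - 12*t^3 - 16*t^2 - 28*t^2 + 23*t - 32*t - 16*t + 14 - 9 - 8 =-4*d^2 + 7*d - 12*t^3 + t^2*(50*d - 44) + t*(-8*d^2 + 39*d - 25) - 3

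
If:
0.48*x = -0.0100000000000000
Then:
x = -0.02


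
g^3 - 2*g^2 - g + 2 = (g - 2)*(g - 1)*(g + 1)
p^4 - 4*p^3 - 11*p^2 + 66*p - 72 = (p - 3)^2*(p - 2)*(p + 4)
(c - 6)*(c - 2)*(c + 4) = c^3 - 4*c^2 - 20*c + 48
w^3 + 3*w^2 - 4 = (w - 1)*(w + 2)^2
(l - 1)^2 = l^2 - 2*l + 1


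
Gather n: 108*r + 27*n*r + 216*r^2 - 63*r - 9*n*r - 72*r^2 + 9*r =18*n*r + 144*r^2 + 54*r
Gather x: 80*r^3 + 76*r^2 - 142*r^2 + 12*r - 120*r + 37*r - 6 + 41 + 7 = 80*r^3 - 66*r^2 - 71*r + 42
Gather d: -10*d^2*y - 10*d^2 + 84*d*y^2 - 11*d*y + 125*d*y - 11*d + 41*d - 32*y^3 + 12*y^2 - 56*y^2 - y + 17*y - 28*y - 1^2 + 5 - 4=d^2*(-10*y - 10) + d*(84*y^2 + 114*y + 30) - 32*y^3 - 44*y^2 - 12*y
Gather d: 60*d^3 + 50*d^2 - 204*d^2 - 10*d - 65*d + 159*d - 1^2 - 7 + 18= 60*d^3 - 154*d^2 + 84*d + 10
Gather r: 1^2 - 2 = -1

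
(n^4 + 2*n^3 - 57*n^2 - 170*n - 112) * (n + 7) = n^5 + 9*n^4 - 43*n^3 - 569*n^2 - 1302*n - 784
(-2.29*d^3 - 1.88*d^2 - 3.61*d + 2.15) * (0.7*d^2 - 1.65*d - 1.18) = -1.603*d^5 + 2.4625*d^4 + 3.2772*d^3 + 9.6799*d^2 + 0.712299999999999*d - 2.537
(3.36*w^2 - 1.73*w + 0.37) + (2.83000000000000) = 3.36*w^2 - 1.73*w + 3.2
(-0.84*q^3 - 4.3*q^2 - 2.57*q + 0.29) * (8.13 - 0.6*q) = 0.504*q^4 - 4.2492*q^3 - 33.417*q^2 - 21.0681*q + 2.3577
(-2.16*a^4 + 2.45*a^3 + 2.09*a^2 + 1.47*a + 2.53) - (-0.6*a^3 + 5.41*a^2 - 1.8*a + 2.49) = -2.16*a^4 + 3.05*a^3 - 3.32*a^2 + 3.27*a + 0.0399999999999996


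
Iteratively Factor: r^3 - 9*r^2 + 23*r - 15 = (r - 5)*(r^2 - 4*r + 3) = (r - 5)*(r - 1)*(r - 3)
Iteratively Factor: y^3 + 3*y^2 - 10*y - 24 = (y - 3)*(y^2 + 6*y + 8) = (y - 3)*(y + 4)*(y + 2)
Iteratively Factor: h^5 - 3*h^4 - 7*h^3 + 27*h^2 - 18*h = (h - 3)*(h^4 - 7*h^2 + 6*h) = (h - 3)*(h - 2)*(h^3 + 2*h^2 - 3*h) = (h - 3)*(h - 2)*(h + 3)*(h^2 - h) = h*(h - 3)*(h - 2)*(h + 3)*(h - 1)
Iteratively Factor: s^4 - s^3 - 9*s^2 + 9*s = (s - 1)*(s^3 - 9*s) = (s - 1)*(s + 3)*(s^2 - 3*s) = (s - 3)*(s - 1)*(s + 3)*(s)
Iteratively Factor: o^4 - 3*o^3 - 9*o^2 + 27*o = (o - 3)*(o^3 - 9*o) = o*(o - 3)*(o^2 - 9) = o*(o - 3)^2*(o + 3)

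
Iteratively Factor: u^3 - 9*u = (u)*(u^2 - 9) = u*(u + 3)*(u - 3)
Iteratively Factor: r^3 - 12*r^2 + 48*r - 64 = (r - 4)*(r^2 - 8*r + 16) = (r - 4)^2*(r - 4)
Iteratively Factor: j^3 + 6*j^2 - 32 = (j + 4)*(j^2 + 2*j - 8) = (j + 4)^2*(j - 2)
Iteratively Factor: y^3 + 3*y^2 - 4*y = (y - 1)*(y^2 + 4*y) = y*(y - 1)*(y + 4)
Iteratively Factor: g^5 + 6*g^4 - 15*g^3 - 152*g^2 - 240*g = (g)*(g^4 + 6*g^3 - 15*g^2 - 152*g - 240) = g*(g + 3)*(g^3 + 3*g^2 - 24*g - 80) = g*(g + 3)*(g + 4)*(g^2 - g - 20) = g*(g - 5)*(g + 3)*(g + 4)*(g + 4)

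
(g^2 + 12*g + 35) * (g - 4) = g^3 + 8*g^2 - 13*g - 140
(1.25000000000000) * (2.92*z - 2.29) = 3.65*z - 2.8625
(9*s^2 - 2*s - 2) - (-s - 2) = 9*s^2 - s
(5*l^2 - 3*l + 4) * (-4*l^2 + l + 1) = -20*l^4 + 17*l^3 - 14*l^2 + l + 4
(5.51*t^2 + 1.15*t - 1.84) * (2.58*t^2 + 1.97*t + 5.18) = 14.2158*t^4 + 13.8217*t^3 + 26.0601*t^2 + 2.3322*t - 9.5312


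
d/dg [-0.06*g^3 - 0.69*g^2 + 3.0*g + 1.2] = -0.18*g^2 - 1.38*g + 3.0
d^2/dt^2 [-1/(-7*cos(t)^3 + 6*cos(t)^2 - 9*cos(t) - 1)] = 3*((19*cos(t) - 16*cos(2*t) + 21*cos(3*t))*(7*cos(t)^3 - 6*cos(t)^2 + 9*cos(t) + 1)/4 + 6*(7*cos(t)^2 - 4*cos(t) + 3)^2*sin(t)^2)/(7*cos(t)^3 - 6*cos(t)^2 + 9*cos(t) + 1)^3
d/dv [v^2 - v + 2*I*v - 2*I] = 2*v - 1 + 2*I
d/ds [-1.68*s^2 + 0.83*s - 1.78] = 0.83 - 3.36*s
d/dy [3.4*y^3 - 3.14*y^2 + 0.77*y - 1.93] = 10.2*y^2 - 6.28*y + 0.77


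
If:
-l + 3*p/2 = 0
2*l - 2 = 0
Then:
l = 1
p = 2/3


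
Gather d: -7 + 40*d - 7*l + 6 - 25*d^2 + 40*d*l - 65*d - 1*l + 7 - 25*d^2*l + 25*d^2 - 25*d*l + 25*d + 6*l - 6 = -25*d^2*l + 15*d*l - 2*l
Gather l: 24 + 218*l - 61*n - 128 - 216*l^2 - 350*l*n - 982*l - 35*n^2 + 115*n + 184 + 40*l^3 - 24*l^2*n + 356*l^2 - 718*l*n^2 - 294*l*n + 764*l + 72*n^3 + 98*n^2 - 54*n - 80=40*l^3 + l^2*(140 - 24*n) + l*(-718*n^2 - 644*n) + 72*n^3 + 63*n^2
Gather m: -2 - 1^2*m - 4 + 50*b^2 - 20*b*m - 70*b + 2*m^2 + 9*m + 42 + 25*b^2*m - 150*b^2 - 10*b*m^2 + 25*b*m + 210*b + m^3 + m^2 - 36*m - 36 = -100*b^2 + 140*b + m^3 + m^2*(3 - 10*b) + m*(25*b^2 + 5*b - 28)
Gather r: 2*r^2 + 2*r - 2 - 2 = 2*r^2 + 2*r - 4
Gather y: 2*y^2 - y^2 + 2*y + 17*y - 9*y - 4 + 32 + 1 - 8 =y^2 + 10*y + 21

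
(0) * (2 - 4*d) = 0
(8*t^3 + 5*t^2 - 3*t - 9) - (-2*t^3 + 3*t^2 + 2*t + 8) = 10*t^3 + 2*t^2 - 5*t - 17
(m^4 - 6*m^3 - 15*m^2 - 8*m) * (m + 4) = m^5 - 2*m^4 - 39*m^3 - 68*m^2 - 32*m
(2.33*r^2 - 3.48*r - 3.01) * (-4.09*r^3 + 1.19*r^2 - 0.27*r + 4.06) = -9.5297*r^5 + 17.0059*r^4 + 7.5406*r^3 + 6.8175*r^2 - 13.3161*r - 12.2206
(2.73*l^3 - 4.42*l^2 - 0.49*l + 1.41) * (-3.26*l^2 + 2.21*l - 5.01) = -8.8998*l^5 + 20.4425*l^4 - 21.8481*l^3 + 16.4647*l^2 + 5.571*l - 7.0641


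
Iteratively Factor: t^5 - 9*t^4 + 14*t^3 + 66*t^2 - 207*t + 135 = (t - 3)*(t^4 - 6*t^3 - 4*t^2 + 54*t - 45) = (t - 3)*(t - 1)*(t^3 - 5*t^2 - 9*t + 45) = (t - 3)*(t - 1)*(t + 3)*(t^2 - 8*t + 15) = (t - 5)*(t - 3)*(t - 1)*(t + 3)*(t - 3)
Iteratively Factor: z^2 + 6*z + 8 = (z + 4)*(z + 2)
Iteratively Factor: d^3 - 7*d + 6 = (d - 2)*(d^2 + 2*d - 3) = (d - 2)*(d - 1)*(d + 3)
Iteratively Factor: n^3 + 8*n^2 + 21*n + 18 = (n + 3)*(n^2 + 5*n + 6) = (n + 2)*(n + 3)*(n + 3)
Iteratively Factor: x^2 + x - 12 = (x - 3)*(x + 4)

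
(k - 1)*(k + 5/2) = k^2 + 3*k/2 - 5/2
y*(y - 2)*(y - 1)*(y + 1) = y^4 - 2*y^3 - y^2 + 2*y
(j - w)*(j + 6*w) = j^2 + 5*j*w - 6*w^2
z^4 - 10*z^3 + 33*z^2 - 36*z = z*(z - 4)*(z - 3)^2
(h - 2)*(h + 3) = h^2 + h - 6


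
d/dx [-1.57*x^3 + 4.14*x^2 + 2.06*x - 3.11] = -4.71*x^2 + 8.28*x + 2.06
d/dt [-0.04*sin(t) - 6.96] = -0.04*cos(t)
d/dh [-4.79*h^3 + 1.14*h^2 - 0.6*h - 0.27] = -14.37*h^2 + 2.28*h - 0.6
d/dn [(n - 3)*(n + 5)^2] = (n + 5)*(3*n - 1)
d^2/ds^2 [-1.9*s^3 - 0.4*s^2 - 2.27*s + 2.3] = -11.4*s - 0.8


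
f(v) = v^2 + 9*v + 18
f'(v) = 2*v + 9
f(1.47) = 33.39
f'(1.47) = 11.94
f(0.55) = 23.25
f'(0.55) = 10.10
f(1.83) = 37.82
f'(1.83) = 12.66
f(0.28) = 20.60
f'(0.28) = 9.56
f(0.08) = 18.73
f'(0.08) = 9.16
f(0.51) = 22.85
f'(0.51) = 10.02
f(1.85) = 38.07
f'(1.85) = 12.70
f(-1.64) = 5.93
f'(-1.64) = 5.72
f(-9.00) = 18.00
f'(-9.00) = -9.00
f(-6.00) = 0.00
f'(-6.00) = -3.00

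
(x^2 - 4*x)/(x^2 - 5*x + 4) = x/(x - 1)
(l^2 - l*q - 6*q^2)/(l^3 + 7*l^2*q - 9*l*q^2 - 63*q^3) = (l + 2*q)/(l^2 + 10*l*q + 21*q^2)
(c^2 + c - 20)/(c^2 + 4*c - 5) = (c - 4)/(c - 1)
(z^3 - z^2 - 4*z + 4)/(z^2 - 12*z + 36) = (z^3 - z^2 - 4*z + 4)/(z^2 - 12*z + 36)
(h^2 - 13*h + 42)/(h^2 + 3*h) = (h^2 - 13*h + 42)/(h*(h + 3))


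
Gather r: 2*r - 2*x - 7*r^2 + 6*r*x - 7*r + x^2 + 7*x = -7*r^2 + r*(6*x - 5) + x^2 + 5*x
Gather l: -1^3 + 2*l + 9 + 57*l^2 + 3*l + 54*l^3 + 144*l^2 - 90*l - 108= 54*l^3 + 201*l^2 - 85*l - 100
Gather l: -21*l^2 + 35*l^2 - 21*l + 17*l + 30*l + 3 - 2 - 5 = 14*l^2 + 26*l - 4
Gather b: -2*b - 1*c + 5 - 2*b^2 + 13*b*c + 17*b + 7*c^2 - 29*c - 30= -2*b^2 + b*(13*c + 15) + 7*c^2 - 30*c - 25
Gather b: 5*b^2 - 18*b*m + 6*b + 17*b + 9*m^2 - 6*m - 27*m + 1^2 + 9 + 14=5*b^2 + b*(23 - 18*m) + 9*m^2 - 33*m + 24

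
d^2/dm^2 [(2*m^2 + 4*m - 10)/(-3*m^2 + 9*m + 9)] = 4*(-5*m^3 + 6*m^2 - 63*m + 69)/(3*(m^6 - 9*m^5 + 18*m^4 + 27*m^3 - 54*m^2 - 81*m - 27))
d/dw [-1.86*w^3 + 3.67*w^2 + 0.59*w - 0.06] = -5.58*w^2 + 7.34*w + 0.59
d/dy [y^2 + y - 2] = 2*y + 1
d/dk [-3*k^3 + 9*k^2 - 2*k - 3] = -9*k^2 + 18*k - 2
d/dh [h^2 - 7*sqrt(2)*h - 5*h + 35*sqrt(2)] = 2*h - 7*sqrt(2) - 5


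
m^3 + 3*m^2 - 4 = (m - 1)*(m + 2)^2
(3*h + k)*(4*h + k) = 12*h^2 + 7*h*k + k^2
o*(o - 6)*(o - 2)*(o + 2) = o^4 - 6*o^3 - 4*o^2 + 24*o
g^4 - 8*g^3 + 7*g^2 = g^2*(g - 7)*(g - 1)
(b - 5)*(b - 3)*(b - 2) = b^3 - 10*b^2 + 31*b - 30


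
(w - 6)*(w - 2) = w^2 - 8*w + 12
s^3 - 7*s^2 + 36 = (s - 6)*(s - 3)*(s + 2)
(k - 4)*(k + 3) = k^2 - k - 12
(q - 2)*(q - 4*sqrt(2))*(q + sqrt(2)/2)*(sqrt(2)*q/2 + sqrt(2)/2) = sqrt(2)*q^4/2 - 7*q^3/2 - sqrt(2)*q^3/2 - 3*sqrt(2)*q^2 + 7*q^2/2 + 2*sqrt(2)*q + 7*q + 4*sqrt(2)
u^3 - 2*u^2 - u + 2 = (u - 2)*(u - 1)*(u + 1)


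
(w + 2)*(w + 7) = w^2 + 9*w + 14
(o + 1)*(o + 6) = o^2 + 7*o + 6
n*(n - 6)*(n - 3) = n^3 - 9*n^2 + 18*n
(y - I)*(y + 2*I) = y^2 + I*y + 2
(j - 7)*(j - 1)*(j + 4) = j^3 - 4*j^2 - 25*j + 28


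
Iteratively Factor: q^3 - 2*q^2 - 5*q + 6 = (q + 2)*(q^2 - 4*q + 3) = (q - 3)*(q + 2)*(q - 1)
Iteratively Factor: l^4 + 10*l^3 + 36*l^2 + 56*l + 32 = (l + 2)*(l^3 + 8*l^2 + 20*l + 16) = (l + 2)*(l + 4)*(l^2 + 4*l + 4) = (l + 2)^2*(l + 4)*(l + 2)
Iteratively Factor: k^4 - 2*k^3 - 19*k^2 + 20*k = (k - 5)*(k^3 + 3*k^2 - 4*k) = k*(k - 5)*(k^2 + 3*k - 4) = k*(k - 5)*(k + 4)*(k - 1)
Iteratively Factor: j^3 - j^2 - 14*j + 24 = (j - 3)*(j^2 + 2*j - 8) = (j - 3)*(j - 2)*(j + 4)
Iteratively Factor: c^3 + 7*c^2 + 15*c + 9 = (c + 1)*(c^2 + 6*c + 9) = (c + 1)*(c + 3)*(c + 3)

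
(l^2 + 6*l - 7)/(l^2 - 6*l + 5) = (l + 7)/(l - 5)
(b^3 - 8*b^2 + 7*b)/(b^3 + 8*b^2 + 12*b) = (b^2 - 8*b + 7)/(b^2 + 8*b + 12)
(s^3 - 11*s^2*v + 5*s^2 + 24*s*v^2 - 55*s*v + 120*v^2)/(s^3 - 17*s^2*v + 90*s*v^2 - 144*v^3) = (s + 5)/(s - 6*v)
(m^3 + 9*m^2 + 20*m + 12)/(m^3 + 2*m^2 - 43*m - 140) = (m^3 + 9*m^2 + 20*m + 12)/(m^3 + 2*m^2 - 43*m - 140)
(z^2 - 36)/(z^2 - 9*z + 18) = (z + 6)/(z - 3)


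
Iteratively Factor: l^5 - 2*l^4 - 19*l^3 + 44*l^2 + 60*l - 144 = (l + 4)*(l^4 - 6*l^3 + 5*l^2 + 24*l - 36) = (l - 2)*(l + 4)*(l^3 - 4*l^2 - 3*l + 18) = (l - 2)*(l + 2)*(l + 4)*(l^2 - 6*l + 9) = (l - 3)*(l - 2)*(l + 2)*(l + 4)*(l - 3)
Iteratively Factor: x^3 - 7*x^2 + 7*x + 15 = (x + 1)*(x^2 - 8*x + 15) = (x - 5)*(x + 1)*(x - 3)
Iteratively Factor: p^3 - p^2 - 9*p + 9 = (p + 3)*(p^2 - 4*p + 3) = (p - 3)*(p + 3)*(p - 1)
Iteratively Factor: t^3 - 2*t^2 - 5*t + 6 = (t - 1)*(t^2 - t - 6) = (t - 1)*(t + 2)*(t - 3)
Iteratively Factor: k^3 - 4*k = (k)*(k^2 - 4) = k*(k + 2)*(k - 2)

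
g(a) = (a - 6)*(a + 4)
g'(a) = 2*a - 2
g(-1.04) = -20.84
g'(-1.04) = -4.08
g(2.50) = -22.75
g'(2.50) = 3.00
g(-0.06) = -23.88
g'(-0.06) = -2.12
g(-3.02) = -8.84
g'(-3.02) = -8.04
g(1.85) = -24.28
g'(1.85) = 1.70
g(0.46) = -24.71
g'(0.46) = -1.08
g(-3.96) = -0.40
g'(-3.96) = -9.92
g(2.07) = -23.86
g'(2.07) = 2.14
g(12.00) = 96.00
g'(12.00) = 22.00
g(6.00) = 0.00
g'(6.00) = 10.00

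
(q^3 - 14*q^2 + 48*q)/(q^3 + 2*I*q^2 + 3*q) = (q^2 - 14*q + 48)/(q^2 + 2*I*q + 3)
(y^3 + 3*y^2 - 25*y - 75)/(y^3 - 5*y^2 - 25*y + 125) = (y + 3)/(y - 5)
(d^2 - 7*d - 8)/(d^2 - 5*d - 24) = (d + 1)/(d + 3)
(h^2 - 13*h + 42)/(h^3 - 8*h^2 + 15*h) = (h^2 - 13*h + 42)/(h*(h^2 - 8*h + 15))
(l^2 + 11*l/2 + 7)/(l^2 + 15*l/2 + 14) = (l + 2)/(l + 4)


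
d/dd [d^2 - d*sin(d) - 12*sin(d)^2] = -d*cos(d) + 2*d - sin(d) - 12*sin(2*d)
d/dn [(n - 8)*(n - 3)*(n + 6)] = 3*n^2 - 10*n - 42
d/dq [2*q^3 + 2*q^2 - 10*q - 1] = 6*q^2 + 4*q - 10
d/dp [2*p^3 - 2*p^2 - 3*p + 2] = 6*p^2 - 4*p - 3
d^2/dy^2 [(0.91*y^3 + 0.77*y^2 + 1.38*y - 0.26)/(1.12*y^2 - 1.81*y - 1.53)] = (4.44089209850063e-15*y^4 + 15.665286*y^3 + 21.080346*y^2 + 30.132354*y - 6.632926)/(1.404928*y^6 - 6.811392*y^5 + 5.25*y^4 + 12.679955*y^3 - 7.171875*y^2 - 12.711087*y - 3.581577)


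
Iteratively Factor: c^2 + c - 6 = (c + 3)*(c - 2)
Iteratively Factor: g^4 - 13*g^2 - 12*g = (g - 4)*(g^3 + 4*g^2 + 3*g) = g*(g - 4)*(g^2 + 4*g + 3) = g*(g - 4)*(g + 1)*(g + 3)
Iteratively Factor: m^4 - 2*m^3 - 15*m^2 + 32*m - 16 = (m + 4)*(m^3 - 6*m^2 + 9*m - 4) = (m - 4)*(m + 4)*(m^2 - 2*m + 1) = (m - 4)*(m - 1)*(m + 4)*(m - 1)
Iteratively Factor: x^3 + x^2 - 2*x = (x + 2)*(x^2 - x) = x*(x + 2)*(x - 1)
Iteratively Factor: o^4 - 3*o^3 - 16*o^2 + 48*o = (o - 4)*(o^3 + o^2 - 12*o) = (o - 4)*(o + 4)*(o^2 - 3*o) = (o - 4)*(o - 3)*(o + 4)*(o)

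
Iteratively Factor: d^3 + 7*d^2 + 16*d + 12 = (d + 2)*(d^2 + 5*d + 6) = (d + 2)^2*(d + 3)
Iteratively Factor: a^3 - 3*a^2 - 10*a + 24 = (a - 2)*(a^2 - a - 12) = (a - 4)*(a - 2)*(a + 3)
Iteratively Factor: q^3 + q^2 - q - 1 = (q - 1)*(q^2 + 2*q + 1) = (q - 1)*(q + 1)*(q + 1)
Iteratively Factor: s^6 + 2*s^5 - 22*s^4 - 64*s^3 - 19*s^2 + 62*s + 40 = (s - 5)*(s^5 + 7*s^4 + 13*s^3 + s^2 - 14*s - 8) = (s - 5)*(s + 4)*(s^4 + 3*s^3 + s^2 - 3*s - 2) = (s - 5)*(s + 1)*(s + 4)*(s^3 + 2*s^2 - s - 2) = (s - 5)*(s + 1)*(s + 2)*(s + 4)*(s^2 - 1) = (s - 5)*(s + 1)^2*(s + 2)*(s + 4)*(s - 1)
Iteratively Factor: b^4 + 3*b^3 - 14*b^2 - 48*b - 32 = (b - 4)*(b^3 + 7*b^2 + 14*b + 8) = (b - 4)*(b + 4)*(b^2 + 3*b + 2) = (b - 4)*(b + 1)*(b + 4)*(b + 2)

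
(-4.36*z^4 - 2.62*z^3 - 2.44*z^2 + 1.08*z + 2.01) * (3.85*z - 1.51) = -16.786*z^5 - 3.5034*z^4 - 5.4378*z^3 + 7.8424*z^2 + 6.1077*z - 3.0351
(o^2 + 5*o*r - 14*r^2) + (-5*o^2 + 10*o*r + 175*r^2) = -4*o^2 + 15*o*r + 161*r^2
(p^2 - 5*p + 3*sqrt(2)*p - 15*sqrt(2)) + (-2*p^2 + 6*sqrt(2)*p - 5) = -p^2 - 5*p + 9*sqrt(2)*p - 15*sqrt(2) - 5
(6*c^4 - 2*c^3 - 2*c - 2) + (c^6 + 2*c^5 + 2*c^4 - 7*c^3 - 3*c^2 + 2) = c^6 + 2*c^5 + 8*c^4 - 9*c^3 - 3*c^2 - 2*c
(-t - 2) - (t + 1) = -2*t - 3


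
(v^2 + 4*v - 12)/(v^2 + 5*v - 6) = (v - 2)/(v - 1)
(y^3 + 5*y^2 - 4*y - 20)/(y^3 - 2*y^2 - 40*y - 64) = (y^2 + 3*y - 10)/(y^2 - 4*y - 32)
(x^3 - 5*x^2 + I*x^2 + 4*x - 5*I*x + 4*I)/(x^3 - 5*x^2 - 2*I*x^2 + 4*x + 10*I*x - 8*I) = (x + I)/(x - 2*I)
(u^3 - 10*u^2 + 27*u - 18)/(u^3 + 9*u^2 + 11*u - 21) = (u^2 - 9*u + 18)/(u^2 + 10*u + 21)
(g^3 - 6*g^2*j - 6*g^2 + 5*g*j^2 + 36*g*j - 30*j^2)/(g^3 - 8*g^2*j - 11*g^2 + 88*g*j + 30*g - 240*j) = (g^2 - 6*g*j + 5*j^2)/(g^2 - 8*g*j - 5*g + 40*j)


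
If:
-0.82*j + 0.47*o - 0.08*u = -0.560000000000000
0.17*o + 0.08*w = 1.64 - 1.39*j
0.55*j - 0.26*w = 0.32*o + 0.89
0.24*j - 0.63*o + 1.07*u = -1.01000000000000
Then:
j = 1.19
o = 0.76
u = -0.76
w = -1.83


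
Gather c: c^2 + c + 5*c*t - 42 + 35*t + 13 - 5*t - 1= c^2 + c*(5*t + 1) + 30*t - 30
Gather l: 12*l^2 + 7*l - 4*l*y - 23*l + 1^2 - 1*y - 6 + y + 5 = 12*l^2 + l*(-4*y - 16)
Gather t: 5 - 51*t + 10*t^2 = 10*t^2 - 51*t + 5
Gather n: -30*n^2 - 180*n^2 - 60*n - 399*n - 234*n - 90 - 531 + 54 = -210*n^2 - 693*n - 567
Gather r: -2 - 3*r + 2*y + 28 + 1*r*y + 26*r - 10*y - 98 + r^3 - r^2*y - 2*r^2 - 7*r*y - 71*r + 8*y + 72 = r^3 + r^2*(-y - 2) + r*(-6*y - 48)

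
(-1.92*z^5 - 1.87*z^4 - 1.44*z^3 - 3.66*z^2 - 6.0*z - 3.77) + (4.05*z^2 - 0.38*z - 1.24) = -1.92*z^5 - 1.87*z^4 - 1.44*z^3 + 0.39*z^2 - 6.38*z - 5.01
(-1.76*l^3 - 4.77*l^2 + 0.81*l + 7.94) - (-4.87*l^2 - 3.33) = -1.76*l^3 + 0.100000000000001*l^2 + 0.81*l + 11.27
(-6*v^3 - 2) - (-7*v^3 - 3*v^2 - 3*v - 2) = v^3 + 3*v^2 + 3*v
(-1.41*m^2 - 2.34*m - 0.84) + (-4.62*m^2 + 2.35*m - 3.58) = -6.03*m^2 + 0.0100000000000002*m - 4.42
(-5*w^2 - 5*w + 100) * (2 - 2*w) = 10*w^3 - 210*w + 200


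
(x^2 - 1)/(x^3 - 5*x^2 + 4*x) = (x + 1)/(x*(x - 4))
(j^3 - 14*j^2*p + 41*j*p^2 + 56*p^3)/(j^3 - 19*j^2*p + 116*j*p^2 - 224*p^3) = (-j - p)/(-j + 4*p)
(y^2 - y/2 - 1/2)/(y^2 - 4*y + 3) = (y + 1/2)/(y - 3)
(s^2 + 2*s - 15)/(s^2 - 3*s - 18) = (-s^2 - 2*s + 15)/(-s^2 + 3*s + 18)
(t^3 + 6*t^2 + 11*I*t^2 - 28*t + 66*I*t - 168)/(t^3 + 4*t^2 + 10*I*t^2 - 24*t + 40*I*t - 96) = (t^2 + t*(6 + 7*I) + 42*I)/(t^2 + t*(4 + 6*I) + 24*I)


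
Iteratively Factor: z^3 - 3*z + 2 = (z - 1)*(z^2 + z - 2) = (z - 1)^2*(z + 2)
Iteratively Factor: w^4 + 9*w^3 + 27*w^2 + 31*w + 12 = (w + 4)*(w^3 + 5*w^2 + 7*w + 3) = (w + 1)*(w + 4)*(w^2 + 4*w + 3) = (w + 1)*(w + 3)*(w + 4)*(w + 1)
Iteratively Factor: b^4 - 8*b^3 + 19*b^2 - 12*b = (b)*(b^3 - 8*b^2 + 19*b - 12) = b*(b - 1)*(b^2 - 7*b + 12) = b*(b - 3)*(b - 1)*(b - 4)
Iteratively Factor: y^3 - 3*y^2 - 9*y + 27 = (y - 3)*(y^2 - 9) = (y - 3)*(y + 3)*(y - 3)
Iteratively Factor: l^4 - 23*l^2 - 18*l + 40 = (l + 4)*(l^3 - 4*l^2 - 7*l + 10) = (l + 2)*(l + 4)*(l^2 - 6*l + 5) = (l - 5)*(l + 2)*(l + 4)*(l - 1)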